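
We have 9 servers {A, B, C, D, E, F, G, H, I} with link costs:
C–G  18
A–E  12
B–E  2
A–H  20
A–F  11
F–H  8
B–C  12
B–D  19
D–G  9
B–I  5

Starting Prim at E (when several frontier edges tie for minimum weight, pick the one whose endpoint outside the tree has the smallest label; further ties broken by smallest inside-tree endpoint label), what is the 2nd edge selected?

B-I

Prim, starting at E.
Step 1: frontier [B–E 2, A–E 12] → take B–E (2); add B.
Step 2: frontier [B–I 5, B–C 12, B–D 19, A–E 12] → take B–I (5); add I.
Step 3: frontier [B–C 12, B–D 19, A–E 12] → take A–E (12); add A.
Step 4: frontier [A–F 11, A–H 20, B–C 12, B–D 19] → take A–F (11); add F.
Step 5: frontier [A–H 20, B–C 12, B–D 19, F–H 8] → take F–H (8); add H.
Step 6: frontier [B–C 12, B–D 19] → take B–C (12); add C.
Step 7: frontier [B–D 19, C–G 18] → take C–G (18); add G.
Step 8: frontier [B–D 19, D–G 9] → take D–G (9); add D.
The 2nd edge added is B–I.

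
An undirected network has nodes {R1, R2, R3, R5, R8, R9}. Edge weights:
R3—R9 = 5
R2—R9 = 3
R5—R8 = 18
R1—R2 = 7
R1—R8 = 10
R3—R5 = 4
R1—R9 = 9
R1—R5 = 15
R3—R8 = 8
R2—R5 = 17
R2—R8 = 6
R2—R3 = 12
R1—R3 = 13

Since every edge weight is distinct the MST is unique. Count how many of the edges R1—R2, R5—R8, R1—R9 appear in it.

Kruskal: consider edges lightest-first.
R2—R9 (3): add — endpoints in different components.
R3—R5 (4): add — endpoints in different components.
R3—R9 (5): add — endpoints in different components.
R2—R8 (6): add — endpoints in different components.
R1—R2 (7): add — endpoints in different components.
MST edge set: {R2—R9, R3—R5, R3—R9, R2—R8, R1—R2}.
Of the listed edges, {R1—R2} are in the MST → 1.

1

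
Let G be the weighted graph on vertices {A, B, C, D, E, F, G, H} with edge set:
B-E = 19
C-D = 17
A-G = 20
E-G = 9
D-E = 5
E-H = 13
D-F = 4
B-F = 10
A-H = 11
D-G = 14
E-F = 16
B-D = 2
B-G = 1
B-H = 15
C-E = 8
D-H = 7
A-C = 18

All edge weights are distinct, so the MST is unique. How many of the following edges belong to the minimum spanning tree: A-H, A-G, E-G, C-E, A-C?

Kruskal's algorithm — process edges by increasing weight (ties by edge label):
B-G (1): add — endpoints in different components.
B-D (2): add — endpoints in different components.
D-F (4): add — endpoints in different components.
D-E (5): add — endpoints in different components.
D-H (7): add — endpoints in different components.
C-E (8): add — endpoints in different components.
E-G (9): skip — E and G already connected.
B-F (10): skip — B and F already connected.
A-H (11): add — endpoints in different components.
MST edge set: {B-G, B-D, D-F, D-E, D-H, C-E, A-H}.
Of the listed edges, {A-H, C-E} are in the MST → 2.

2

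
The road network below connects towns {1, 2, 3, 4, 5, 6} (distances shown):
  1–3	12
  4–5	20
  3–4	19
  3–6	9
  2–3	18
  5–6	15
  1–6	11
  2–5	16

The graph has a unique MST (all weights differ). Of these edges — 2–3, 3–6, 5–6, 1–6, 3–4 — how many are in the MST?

Kruskal's algorithm — process edges by increasing weight (ties by edge label):
3–6 (9): add. Components now {1} {2} {3,6} {4} {5}
1–6 (11): add. Components now {1,3,6} {2} {4} {5}
1–3 (12): skip — 1 and 3 already connected.
5–6 (15): add. Components now {1,3,5,6} {2} {4}
2–5 (16): add. Components now {1,2,3,5,6} {4}
2–3 (18): skip — 2 and 3 already connected.
3–4 (19): add. Components now {1,2,3,4,5,6}
MST edge set: {3–6, 1–6, 5–6, 2–5, 3–4}.
Of the listed edges, {3–6, 5–6, 1–6, 3–4} are in the MST → 4.

4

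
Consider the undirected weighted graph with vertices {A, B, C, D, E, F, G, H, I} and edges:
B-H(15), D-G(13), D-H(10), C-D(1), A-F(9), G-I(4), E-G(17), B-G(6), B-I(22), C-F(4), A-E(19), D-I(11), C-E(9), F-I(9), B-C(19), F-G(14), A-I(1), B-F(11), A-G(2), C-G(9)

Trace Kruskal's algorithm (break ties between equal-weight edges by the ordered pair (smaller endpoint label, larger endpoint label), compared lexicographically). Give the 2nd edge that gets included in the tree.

C-D

Kruskal's algorithm — process edges by increasing weight (ties by edge label):
A-I (1): add — endpoints in different components.
C-D (1): add — endpoints in different components.
A-G (2): add — endpoints in different components.
C-F (4): add — endpoints in different components.
G-I (4): skip — G and I already connected.
B-G (6): add — endpoints in different components.
A-F (9): add — endpoints in different components.
C-E (9): add — endpoints in different components.
C-G (9): skip — C and G already connected.
F-I (9): skip — F and I already connected.
D-H (10): add — endpoints in different components.
The 2nd edge added is C-D.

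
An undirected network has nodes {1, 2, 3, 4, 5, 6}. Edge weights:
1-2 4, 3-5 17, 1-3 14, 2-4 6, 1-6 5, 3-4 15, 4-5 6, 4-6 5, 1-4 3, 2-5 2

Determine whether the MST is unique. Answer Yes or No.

No

Sort edges by weight, then run Kruskal:
2-5 (2): add — endpoints in different components.
1-4 (3): add — endpoints in different components.
1-2 (4): add — endpoints in different components.
1-6 (5): add — endpoints in different components.
4-6 (5): skip — 4 and 6 already connected.
2-4 (6): skip — 2 and 4 already connected.
4-5 (6): skip — 4 and 5 already connected.
1-3 (14): add — endpoints in different components.
Non-tree edge 4-6 has weight 5, equal to the heaviest edge on its tree cycle — swapping gives another MST of the same weight. Not unique.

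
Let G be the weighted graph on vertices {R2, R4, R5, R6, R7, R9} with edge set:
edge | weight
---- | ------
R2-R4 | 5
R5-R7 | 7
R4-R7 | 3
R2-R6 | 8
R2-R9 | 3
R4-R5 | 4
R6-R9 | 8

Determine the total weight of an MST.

23

Sort edges by weight, then run Kruskal:
R2-R9 (3): add — endpoints in different components.
R4-R7 (3): add — endpoints in different components.
R4-R5 (4): add — endpoints in different components.
R2-R4 (5): add — endpoints in different components.
R5-R7 (7): skip — R5 and R7 already connected.
R2-R6 (8): add — endpoints in different components.
MST edges: R2-R9, R4-R7, R4-R5, R2-R4, R2-R6; total weight 3+3+4+5+8 = 23.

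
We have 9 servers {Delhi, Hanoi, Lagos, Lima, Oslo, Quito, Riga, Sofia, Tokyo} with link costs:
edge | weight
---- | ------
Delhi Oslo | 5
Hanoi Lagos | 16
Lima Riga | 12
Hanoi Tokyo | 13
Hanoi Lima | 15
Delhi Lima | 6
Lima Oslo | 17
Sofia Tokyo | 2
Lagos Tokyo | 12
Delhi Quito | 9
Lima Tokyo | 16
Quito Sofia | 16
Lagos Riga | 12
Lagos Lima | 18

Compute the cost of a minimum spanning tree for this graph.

Grow the tree from Delhi using Prim:
Step 1: cheapest edge leaving the tree is Delhi Oslo (5); add Oslo.
Step 2: cheapest edge leaving the tree is Delhi Lima (6); add Lima.
Step 3: cheapest edge leaving the tree is Delhi Quito (9); add Quito.
Step 4: cheapest edge leaving the tree is Lima Riga (12); add Riga.
Step 5: cheapest edge leaving the tree is Lagos Riga (12); add Lagos.
Step 6: cheapest edge leaving the tree is Lagos Tokyo (12); add Tokyo.
Step 7: cheapest edge leaving the tree is Sofia Tokyo (2); add Sofia.
Step 8: cheapest edge leaving the tree is Hanoi Tokyo (13); add Hanoi.
MST edges: Delhi Oslo, Delhi Lima, Delhi Quito, Lima Riga, Lagos Riga, Lagos Tokyo, Sofia Tokyo, Hanoi Tokyo; total weight 5+6+9+12+12+12+2+13 = 71.

71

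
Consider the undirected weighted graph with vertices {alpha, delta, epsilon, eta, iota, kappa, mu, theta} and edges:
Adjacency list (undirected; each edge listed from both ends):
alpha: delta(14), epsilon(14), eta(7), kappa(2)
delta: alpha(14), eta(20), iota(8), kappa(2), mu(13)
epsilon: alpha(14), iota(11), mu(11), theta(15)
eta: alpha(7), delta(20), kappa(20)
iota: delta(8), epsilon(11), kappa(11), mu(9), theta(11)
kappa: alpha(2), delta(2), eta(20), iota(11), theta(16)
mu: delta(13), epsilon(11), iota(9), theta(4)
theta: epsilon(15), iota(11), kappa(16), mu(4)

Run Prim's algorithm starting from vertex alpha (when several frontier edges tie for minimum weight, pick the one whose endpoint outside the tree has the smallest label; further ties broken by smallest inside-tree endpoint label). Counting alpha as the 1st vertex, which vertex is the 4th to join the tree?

eta

Prim, starting at alpha.
Step 1: cheapest edge leaving the tree is alpha kappa (2); add kappa.
Step 2: cheapest edge leaving the tree is delta kappa (2); add delta.
Step 3: cheapest edge leaving the tree is alpha eta (7); add eta.
Step 4: cheapest edge leaving the tree is delta iota (8); add iota.
Step 5: cheapest edge leaving the tree is iota mu (9); add mu.
Step 6: cheapest edge leaving the tree is mu theta (4); add theta.
Step 7: cheapest edge leaving the tree is epsilon iota (11); add epsilon.
Vertex order: alpha, kappa, delta, eta, iota, mu, theta, epsilon. The 4th vertex is eta.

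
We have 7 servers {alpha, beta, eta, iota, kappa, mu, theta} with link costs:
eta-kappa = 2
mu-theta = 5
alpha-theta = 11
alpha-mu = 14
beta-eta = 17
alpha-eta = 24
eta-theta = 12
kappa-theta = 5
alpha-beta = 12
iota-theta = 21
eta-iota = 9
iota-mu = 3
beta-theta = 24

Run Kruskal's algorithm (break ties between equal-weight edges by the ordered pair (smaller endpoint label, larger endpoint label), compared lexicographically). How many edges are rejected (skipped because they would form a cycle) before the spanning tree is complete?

1

Kruskal's algorithm — process edges by increasing weight (ties by edge label):
eta-kappa (2): add. Components now {mu} {eta,kappa} {alpha} {theta} {beta} {iota}
iota-mu (3): add. Components now {iota,mu} {eta,kappa} {alpha} {theta} {beta}
kappa-theta (5): add. Components now {iota,mu} {eta,kappa,theta} {alpha} {beta}
mu-theta (5): add. Components now {eta,iota,kappa,mu,theta} {alpha} {beta}
eta-iota (9): skip — eta and iota already connected.
alpha-theta (11): add. Components now {alpha,eta,iota,kappa,mu,theta} {beta}
alpha-beta (12): add. Components now {alpha,beta,eta,iota,kappa,mu,theta}
Edges rejected before the tree was complete: 1.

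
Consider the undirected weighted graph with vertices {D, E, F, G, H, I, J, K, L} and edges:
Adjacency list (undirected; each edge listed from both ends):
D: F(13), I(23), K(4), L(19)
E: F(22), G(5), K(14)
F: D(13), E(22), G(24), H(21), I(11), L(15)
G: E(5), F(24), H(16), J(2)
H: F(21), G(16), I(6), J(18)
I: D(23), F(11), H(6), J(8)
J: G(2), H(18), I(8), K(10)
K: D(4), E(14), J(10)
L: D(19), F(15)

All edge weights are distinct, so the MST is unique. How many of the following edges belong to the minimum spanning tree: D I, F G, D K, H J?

Sort edges by weight, then run Kruskal:
G J (2): add — endpoints in different components.
D K (4): add — endpoints in different components.
E G (5): add — endpoints in different components.
H I (6): add — endpoints in different components.
I J (8): add — endpoints in different components.
J K (10): add — endpoints in different components.
F I (11): add — endpoints in different components.
D F (13): skip — D and F already connected.
E K (14): skip — E and K already connected.
F L (15): add — endpoints in different components.
MST edge set: {G J, D K, E G, H I, I J, J K, F I, F L}.
Of the listed edges, {D K} are in the MST → 1.

1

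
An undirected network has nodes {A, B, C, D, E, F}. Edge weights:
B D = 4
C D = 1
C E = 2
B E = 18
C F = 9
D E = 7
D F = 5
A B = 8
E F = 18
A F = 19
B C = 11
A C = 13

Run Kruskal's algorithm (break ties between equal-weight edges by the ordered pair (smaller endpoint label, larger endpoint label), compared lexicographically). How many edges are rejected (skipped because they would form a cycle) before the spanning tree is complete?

1

Sort edges by weight, then run Kruskal:
C D (1): add. Components now {A} {B} {C,D} {E} {F}
C E (2): add. Components now {A} {B} {C,D,E} {F}
B D (4): add. Components now {A} {B,C,D,E} {F}
D F (5): add. Components now {A} {B,C,D,E,F}
D E (7): skip — D and E already connected.
A B (8): add. Components now {A,B,C,D,E,F}
Edges rejected before the tree was complete: 1.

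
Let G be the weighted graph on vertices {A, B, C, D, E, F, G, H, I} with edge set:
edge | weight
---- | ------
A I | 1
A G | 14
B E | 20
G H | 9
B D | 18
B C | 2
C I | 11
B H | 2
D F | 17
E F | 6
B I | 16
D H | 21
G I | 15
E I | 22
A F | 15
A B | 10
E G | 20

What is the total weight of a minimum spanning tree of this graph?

62

Sort edges by weight, then run Kruskal:
A I (1): add — endpoints in different components.
B C (2): add — endpoints in different components.
B H (2): add — endpoints in different components.
E F (6): add — endpoints in different components.
G H (9): add — endpoints in different components.
A B (10): add — endpoints in different components.
C I (11): skip — C and I already connected.
A G (14): skip — A and G already connected.
A F (15): add — endpoints in different components.
G I (15): skip — G and I already connected.
B I (16): skip — B and I already connected.
D F (17): add — endpoints in different components.
MST edges: A I, B C, B H, E F, G H, A B, A F, D F; total weight 1+2+2+6+9+10+15+17 = 62.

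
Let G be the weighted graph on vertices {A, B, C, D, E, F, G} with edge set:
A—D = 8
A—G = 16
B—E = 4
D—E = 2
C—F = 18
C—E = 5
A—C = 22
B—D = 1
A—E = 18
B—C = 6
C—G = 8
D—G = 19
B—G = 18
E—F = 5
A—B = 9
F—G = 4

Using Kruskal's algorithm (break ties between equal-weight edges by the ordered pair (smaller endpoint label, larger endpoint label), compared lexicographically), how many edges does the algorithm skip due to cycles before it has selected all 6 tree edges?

Kruskal's algorithm — process edges by increasing weight (ties by edge label):
B—D (1): add. Components now {A} {B,D} {C} {E} {F} {G}
D—E (2): add. Components now {A} {B,D,E} {C} {F} {G}
B—E (4): skip — B and E already connected.
F—G (4): add. Components now {A} {B,D,E} {C} {F,G}
C—E (5): add. Components now {A} {B,C,D,E} {F,G}
E—F (5): add. Components now {A} {B,C,D,E,F,G}
B—C (6): skip — B and C already connected.
A—D (8): add. Components now {A,B,C,D,E,F,G}
Edges rejected before the tree was complete: 2.

2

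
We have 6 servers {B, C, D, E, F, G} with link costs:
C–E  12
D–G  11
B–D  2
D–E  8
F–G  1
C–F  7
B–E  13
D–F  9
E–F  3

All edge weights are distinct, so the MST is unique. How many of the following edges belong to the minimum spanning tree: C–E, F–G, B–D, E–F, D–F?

Sort edges by weight, then run Kruskal:
F–G (1): add — endpoints in different components.
B–D (2): add — endpoints in different components.
E–F (3): add — endpoints in different components.
C–F (7): add — endpoints in different components.
D–E (8): add — endpoints in different components.
MST edge set: {F–G, B–D, E–F, C–F, D–E}.
Of the listed edges, {F–G, B–D, E–F} are in the MST → 3.

3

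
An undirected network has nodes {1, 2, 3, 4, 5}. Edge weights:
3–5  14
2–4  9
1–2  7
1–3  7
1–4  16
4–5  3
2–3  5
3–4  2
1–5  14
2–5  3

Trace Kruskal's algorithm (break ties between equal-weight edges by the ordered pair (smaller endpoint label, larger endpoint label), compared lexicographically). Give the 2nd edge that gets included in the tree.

2-5

Sort edges by weight, then run Kruskal:
3–4 (2): add — endpoints in different components.
2–5 (3): add — endpoints in different components.
4–5 (3): add — endpoints in different components.
2–3 (5): skip — 2 and 3 already connected.
1–2 (7): add — endpoints in different components.
The 2nd edge added is 2–5.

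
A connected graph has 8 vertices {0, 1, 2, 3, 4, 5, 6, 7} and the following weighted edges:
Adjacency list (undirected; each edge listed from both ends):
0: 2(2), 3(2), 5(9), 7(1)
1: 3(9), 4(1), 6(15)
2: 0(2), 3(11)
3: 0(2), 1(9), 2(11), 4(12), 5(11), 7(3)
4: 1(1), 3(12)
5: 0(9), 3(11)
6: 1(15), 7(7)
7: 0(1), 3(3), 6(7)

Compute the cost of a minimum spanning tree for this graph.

Prim, starting at 0.
Step 1: cheapest edge leaving the tree is 0-7 (1); add 7.
Step 2: cheapest edge leaving the tree is 0-2 (2); add 2.
Step 3: cheapest edge leaving the tree is 0-3 (2); add 3.
Step 4: cheapest edge leaving the tree is 6-7 (7); add 6.
Step 5: cheapest edge leaving the tree is 1-3 (9); add 1.
Step 6: cheapest edge leaving the tree is 1-4 (1); add 4.
Step 7: cheapest edge leaving the tree is 0-5 (9); add 5.
MST edges: 0-7, 0-2, 0-3, 6-7, 1-3, 1-4, 0-5; total weight 1+2+2+7+9+1+9 = 31.

31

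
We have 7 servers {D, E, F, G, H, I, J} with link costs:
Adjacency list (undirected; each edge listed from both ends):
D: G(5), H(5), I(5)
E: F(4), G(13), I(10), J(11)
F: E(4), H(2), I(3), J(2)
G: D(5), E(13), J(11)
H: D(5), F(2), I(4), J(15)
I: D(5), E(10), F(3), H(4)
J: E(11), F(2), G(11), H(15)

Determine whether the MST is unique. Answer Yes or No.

No

Kruskal's algorithm — process edges by increasing weight (ties by edge label):
F—H (2): add. Components now {D} {E} {F,H} {G} {I} {J}
F—J (2): add. Components now {D} {E} {F,H,J} {G} {I}
F—I (3): add. Components now {D} {E} {F,H,I,J} {G}
E—F (4): add. Components now {D} {E,F,H,I,J} {G}
H—I (4): skip — H and I already connected.
D—G (5): add. Components now {D,G} {E,F,H,I,J}
D—H (5): add. Components now {D,E,F,G,H,I,J}
Non-tree edge D—I has weight 5, equal to the heaviest edge on its tree cycle — swapping gives another MST of the same weight. Not unique.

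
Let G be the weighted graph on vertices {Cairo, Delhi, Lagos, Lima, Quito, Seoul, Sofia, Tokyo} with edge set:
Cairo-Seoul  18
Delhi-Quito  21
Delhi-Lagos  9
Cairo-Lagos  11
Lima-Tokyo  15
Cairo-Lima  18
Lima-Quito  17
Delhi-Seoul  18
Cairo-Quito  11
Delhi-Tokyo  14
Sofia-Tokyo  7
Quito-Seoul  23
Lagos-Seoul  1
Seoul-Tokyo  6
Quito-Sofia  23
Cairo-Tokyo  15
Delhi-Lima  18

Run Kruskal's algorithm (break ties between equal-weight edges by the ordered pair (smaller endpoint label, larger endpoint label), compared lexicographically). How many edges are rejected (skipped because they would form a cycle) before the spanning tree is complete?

Sort edges by weight, then run Kruskal:
Lagos-Seoul (1): add — endpoints in different components.
Seoul-Tokyo (6): add — endpoints in different components.
Sofia-Tokyo (7): add — endpoints in different components.
Delhi-Lagos (9): add — endpoints in different components.
Cairo-Lagos (11): add — endpoints in different components.
Cairo-Quito (11): add — endpoints in different components.
Delhi-Tokyo (14): skip — Tokyo and Delhi already connected.
Cairo-Tokyo (15): skip — Tokyo and Cairo already connected.
Lima-Tokyo (15): add — endpoints in different components.
Edges rejected before the tree was complete: 2.

2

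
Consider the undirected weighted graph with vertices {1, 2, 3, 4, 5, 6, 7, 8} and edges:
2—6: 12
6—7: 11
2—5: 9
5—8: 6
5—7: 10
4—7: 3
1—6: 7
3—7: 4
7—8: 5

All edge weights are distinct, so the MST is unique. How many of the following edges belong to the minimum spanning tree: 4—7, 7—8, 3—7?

Sort edges by weight, then run Kruskal:
4—7 (3): add — endpoints in different components.
3—7 (4): add — endpoints in different components.
7—8 (5): add — endpoints in different components.
5—8 (6): add — endpoints in different components.
1—6 (7): add — endpoints in different components.
2—5 (9): add — endpoints in different components.
5—7 (10): skip — 5 and 7 already connected.
6—7 (11): add — endpoints in different components.
MST edge set: {4—7, 3—7, 7—8, 5—8, 1—6, 2—5, 6—7}.
Of the listed edges, {4—7, 7—8, 3—7} are in the MST → 3.

3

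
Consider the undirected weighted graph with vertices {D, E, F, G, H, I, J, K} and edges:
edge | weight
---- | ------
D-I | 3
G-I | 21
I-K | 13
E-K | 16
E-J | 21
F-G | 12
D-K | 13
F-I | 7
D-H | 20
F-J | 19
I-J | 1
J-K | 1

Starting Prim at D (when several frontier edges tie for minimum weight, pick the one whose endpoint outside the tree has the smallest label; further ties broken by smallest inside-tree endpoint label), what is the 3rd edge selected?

Prim's algorithm from D:
Step 1: frontier [D-I 3, D-K 13, D-H 20] → take D-I (3); add I.
Step 2: frontier [D-K 13, D-H 20, I-J 1, F-I 7, I-K 13, G-I 21] → take I-J (1); add J.
Step 3: frontier [D-K 13, D-H 20, F-I 7, I-K 13, G-I 21, J-K 1, F-J 19, E-J 21] → take J-K (1); add K.
Step 4: frontier [D-H 20, F-I 7, G-I 21, F-J 19, E-J 21, E-K 16] → take F-I (7); add F.
Step 5: frontier [D-H 20, F-G 12, G-I 21, E-J 21, E-K 16] → take F-G (12); add G.
Step 6: frontier [D-H 20, E-J 21, E-K 16] → take E-K (16); add E.
Step 7: frontier [D-H 20] → take D-H (20); add H.
The 3rd edge added is J-K.

J-K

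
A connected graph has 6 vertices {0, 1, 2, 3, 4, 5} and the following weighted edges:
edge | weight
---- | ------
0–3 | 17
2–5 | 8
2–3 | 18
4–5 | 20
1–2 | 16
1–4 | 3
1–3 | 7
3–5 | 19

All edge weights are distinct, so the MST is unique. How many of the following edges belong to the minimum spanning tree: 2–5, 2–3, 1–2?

2

Sort edges by weight, then run Kruskal:
1–4 (3): add. Components now {0} {1,4} {2} {3} {5}
1–3 (7): add. Components now {0} {1,3,4} {2} {5}
2–5 (8): add. Components now {0} {1,3,4} {2,5}
1–2 (16): add. Components now {0} {1,2,3,4,5}
0–3 (17): add. Components now {0,1,2,3,4,5}
MST edge set: {1–4, 1–3, 2–5, 1–2, 0–3}.
Of the listed edges, {2–5, 1–2} are in the MST → 2.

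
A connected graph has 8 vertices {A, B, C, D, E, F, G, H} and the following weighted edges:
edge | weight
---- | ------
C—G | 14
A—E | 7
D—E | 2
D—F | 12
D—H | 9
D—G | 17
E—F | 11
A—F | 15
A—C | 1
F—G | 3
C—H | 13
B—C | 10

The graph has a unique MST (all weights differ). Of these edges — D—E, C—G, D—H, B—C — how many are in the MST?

Sort edges by weight, then run Kruskal:
A—C (1): add — endpoints in different components.
D—E (2): add — endpoints in different components.
F—G (3): add — endpoints in different components.
A—E (7): add — endpoints in different components.
D—H (9): add — endpoints in different components.
B—C (10): add — endpoints in different components.
E—F (11): add — endpoints in different components.
MST edge set: {A—C, D—E, F—G, A—E, D—H, B—C, E—F}.
Of the listed edges, {D—E, D—H, B—C} are in the MST → 3.

3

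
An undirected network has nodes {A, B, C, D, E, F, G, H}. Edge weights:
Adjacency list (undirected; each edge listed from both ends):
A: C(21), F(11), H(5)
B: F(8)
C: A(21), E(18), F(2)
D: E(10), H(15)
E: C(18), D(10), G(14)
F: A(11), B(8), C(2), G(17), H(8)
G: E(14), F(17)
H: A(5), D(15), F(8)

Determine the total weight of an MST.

Kruskal: consider edges lightest-first.
C–F (2): add — endpoints in different components.
A–H (5): add — endpoints in different components.
B–F (8): add — endpoints in different components.
F–H (8): add — endpoints in different components.
D–E (10): add — endpoints in different components.
A–F (11): skip — A and F already connected.
E–G (14): add — endpoints in different components.
D–H (15): add — endpoints in different components.
MST edges: C–F, A–H, B–F, F–H, D–E, E–G, D–H; total weight 2+5+8+8+10+14+15 = 62.

62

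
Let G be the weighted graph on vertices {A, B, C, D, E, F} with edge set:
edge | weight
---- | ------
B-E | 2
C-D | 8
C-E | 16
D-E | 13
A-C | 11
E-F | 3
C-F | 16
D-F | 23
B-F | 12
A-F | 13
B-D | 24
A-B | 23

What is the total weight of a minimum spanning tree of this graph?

37

Kruskal: consider edges lightest-first.
B-E (2): add. Components now {A} {B,E} {C} {D} {F}
E-F (3): add. Components now {A} {B,E,F} {C} {D}
C-D (8): add. Components now {A} {B,E,F} {C,D}
A-C (11): add. Components now {A,C,D} {B,E,F}
B-F (12): skip — B and F already connected.
A-F (13): add. Components now {A,B,C,D,E,F}
MST edges: B-E, E-F, C-D, A-C, A-F; total weight 2+3+8+11+13 = 37.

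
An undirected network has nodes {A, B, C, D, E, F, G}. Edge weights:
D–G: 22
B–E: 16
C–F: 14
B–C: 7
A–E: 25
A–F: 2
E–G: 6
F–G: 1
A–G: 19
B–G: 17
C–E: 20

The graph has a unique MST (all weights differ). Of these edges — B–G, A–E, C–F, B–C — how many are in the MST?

Kruskal: consider edges lightest-first.
F–G (1): add — endpoints in different components.
A–F (2): add — endpoints in different components.
E–G (6): add — endpoints in different components.
B–C (7): add — endpoints in different components.
C–F (14): add — endpoints in different components.
B–E (16): skip — B and E already connected.
B–G (17): skip — B and G already connected.
A–G (19): skip — A and G already connected.
C–E (20): skip — C and E already connected.
D–G (22): add — endpoints in different components.
MST edge set: {F–G, A–F, E–G, B–C, C–F, D–G}.
Of the listed edges, {C–F, B–C} are in the MST → 2.

2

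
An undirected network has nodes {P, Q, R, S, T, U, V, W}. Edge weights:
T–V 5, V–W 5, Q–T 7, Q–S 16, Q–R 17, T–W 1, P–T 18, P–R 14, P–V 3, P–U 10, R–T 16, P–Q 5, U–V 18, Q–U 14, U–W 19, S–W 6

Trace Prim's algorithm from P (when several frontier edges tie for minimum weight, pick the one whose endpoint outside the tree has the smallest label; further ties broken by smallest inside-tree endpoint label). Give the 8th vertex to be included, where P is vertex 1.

R

Prim's algorithm from P:
Step 1: cheapest edge leaving the tree is P–V (3); add V.
Step 2: cheapest edge leaving the tree is P–Q (5); add Q.
Step 3: cheapest edge leaving the tree is T–V (5); add T.
Step 4: cheapest edge leaving the tree is T–W (1); add W.
Step 5: cheapest edge leaving the tree is S–W (6); add S.
Step 6: cheapest edge leaving the tree is P–U (10); add U.
Step 7: cheapest edge leaving the tree is P–R (14); add R.
Vertex order: P, V, Q, T, W, S, U, R. The 8th vertex is R.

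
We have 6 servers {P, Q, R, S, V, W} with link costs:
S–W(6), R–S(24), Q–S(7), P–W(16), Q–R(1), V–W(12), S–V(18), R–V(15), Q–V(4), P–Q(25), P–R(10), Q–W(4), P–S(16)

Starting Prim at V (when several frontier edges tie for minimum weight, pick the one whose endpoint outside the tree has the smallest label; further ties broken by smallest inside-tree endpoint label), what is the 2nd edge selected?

Q-R

Grow the tree from V using Prim:
Step 1: cheapest edge leaving the tree is Q–V (4); add Q.
Step 2: cheapest edge leaving the tree is Q–R (1); add R.
Step 3: cheapest edge leaving the tree is Q–W (4); add W.
Step 4: cheapest edge leaving the tree is S–W (6); add S.
Step 5: cheapest edge leaving the tree is P–R (10); add P.
The 2nd edge added is Q–R.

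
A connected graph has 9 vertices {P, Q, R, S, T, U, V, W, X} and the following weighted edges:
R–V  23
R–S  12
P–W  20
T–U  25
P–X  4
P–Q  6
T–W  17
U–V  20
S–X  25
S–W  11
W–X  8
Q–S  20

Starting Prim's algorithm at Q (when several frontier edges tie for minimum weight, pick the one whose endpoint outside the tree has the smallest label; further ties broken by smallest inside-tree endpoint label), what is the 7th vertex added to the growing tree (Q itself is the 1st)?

Prim, starting at Q.
Step 1: cheapest edge leaving the tree is P–Q (6); add P.
Step 2: cheapest edge leaving the tree is P–X (4); add X.
Step 3: cheapest edge leaving the tree is W–X (8); add W.
Step 4: cheapest edge leaving the tree is S–W (11); add S.
Step 5: cheapest edge leaving the tree is R–S (12); add R.
Step 6: cheapest edge leaving the tree is T–W (17); add T.
Step 7: cheapest edge leaving the tree is R–V (23); add V.
Step 8: cheapest edge leaving the tree is U–V (20); add U.
Vertex order: Q, P, X, W, S, R, T, V, U. The 7th vertex is T.

T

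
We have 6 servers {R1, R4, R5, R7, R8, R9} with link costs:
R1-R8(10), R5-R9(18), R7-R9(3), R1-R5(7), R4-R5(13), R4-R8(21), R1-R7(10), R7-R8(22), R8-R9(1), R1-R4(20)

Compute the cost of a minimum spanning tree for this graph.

Grow the tree from R9 using Prim:
Step 1: cheapest edge leaving the tree is R8-R9 (1); add R8.
Step 2: cheapest edge leaving the tree is R7-R9 (3); add R7.
Step 3: cheapest edge leaving the tree is R1-R7 (10); add R1.
Step 4: cheapest edge leaving the tree is R1-R5 (7); add R5.
Step 5: cheapest edge leaving the tree is R4-R5 (13); add R4.
MST edges: R8-R9, R7-R9, R1-R7, R1-R5, R4-R5; total weight 1+3+10+7+13 = 34.

34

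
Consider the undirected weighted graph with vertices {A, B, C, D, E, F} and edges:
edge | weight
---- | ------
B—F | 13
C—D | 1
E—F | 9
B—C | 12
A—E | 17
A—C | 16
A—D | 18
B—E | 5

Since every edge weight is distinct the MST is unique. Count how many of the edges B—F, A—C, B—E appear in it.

2

Kruskal's algorithm — process edges by increasing weight (ties by edge label):
C—D (1): add. Components now {A} {B} {C,D} {E} {F}
B—E (5): add. Components now {A} {B,E} {C,D} {F}
E—F (9): add. Components now {A} {B,E,F} {C,D}
B—C (12): add. Components now {A} {B,C,D,E,F}
B—F (13): skip — B and F already connected.
A—C (16): add. Components now {A,B,C,D,E,F}
MST edge set: {C—D, B—E, E—F, B—C, A—C}.
Of the listed edges, {A—C, B—E} are in the MST → 2.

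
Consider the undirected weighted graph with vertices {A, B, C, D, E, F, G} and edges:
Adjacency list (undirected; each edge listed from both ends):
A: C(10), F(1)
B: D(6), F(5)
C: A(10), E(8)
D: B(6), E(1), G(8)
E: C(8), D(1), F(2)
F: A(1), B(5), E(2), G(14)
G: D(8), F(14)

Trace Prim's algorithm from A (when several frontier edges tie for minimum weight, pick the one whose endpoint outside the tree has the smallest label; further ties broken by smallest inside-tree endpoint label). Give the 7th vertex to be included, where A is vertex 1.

G

Grow the tree from A using Prim:
Step 1: frontier [A—F 1, A—C 10] → take A—F (1); add F.
Step 2: frontier [A—C 10, E—F 2, B—F 5, F—G 14] → take E—F (2); add E.
Step 3: frontier [A—C 10, D—E 1, C—E 8, B—F 5, F—G 14] → take D—E (1); add D.
Step 4: frontier [A—C 10, B—D 6, D—G 8, C—E 8, B—F 5, F—G 14] → take B—F (5); add B.
Step 5: frontier [A—C 10, D—G 8, C—E 8, F—G 14] → take C—E (8); add C.
Step 6: frontier [D—G 8, F—G 14] → take D—G (8); add G.
Vertex order: A, F, E, D, B, C, G. The 7th vertex is G.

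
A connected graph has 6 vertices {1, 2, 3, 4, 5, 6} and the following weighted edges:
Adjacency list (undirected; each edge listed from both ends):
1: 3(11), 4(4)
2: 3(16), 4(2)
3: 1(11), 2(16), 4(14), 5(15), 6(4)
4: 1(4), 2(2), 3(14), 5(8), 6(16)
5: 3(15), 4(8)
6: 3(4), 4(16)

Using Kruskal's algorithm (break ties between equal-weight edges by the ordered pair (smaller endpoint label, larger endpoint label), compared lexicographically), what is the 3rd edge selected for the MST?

Sort edges by weight, then run Kruskal:
2—4 (2): add — endpoints in different components.
1—4 (4): add — endpoints in different components.
3—6 (4): add — endpoints in different components.
4—5 (8): add — endpoints in different components.
1—3 (11): add — endpoints in different components.
The 3rd edge added is 3—6.

3-6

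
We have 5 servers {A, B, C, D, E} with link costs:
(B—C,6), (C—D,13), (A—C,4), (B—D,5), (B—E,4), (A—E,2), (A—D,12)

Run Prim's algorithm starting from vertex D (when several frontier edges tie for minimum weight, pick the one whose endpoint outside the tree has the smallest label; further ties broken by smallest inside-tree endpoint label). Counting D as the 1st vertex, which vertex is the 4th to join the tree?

A

Grow the tree from D using Prim:
Step 1: cheapest edge leaving the tree is B—D (5); add B.
Step 2: cheapest edge leaving the tree is B—E (4); add E.
Step 3: cheapest edge leaving the tree is A—E (2); add A.
Step 4: cheapest edge leaving the tree is A—C (4); add C.
Vertex order: D, B, E, A, C. The 4th vertex is A.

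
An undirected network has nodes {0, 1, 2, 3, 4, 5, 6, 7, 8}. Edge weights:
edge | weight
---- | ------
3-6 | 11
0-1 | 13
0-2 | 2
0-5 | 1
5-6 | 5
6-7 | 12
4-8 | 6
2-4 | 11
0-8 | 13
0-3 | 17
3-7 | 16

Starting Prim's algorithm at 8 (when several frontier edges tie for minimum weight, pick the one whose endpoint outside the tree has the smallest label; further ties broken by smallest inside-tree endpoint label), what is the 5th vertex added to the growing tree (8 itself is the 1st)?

5

Grow the tree from 8 using Prim:
Step 1: frontier [4-8 6, 0-8 13] → take 4-8 (6); add 4.
Step 2: frontier [2-4 11, 0-8 13] → take 2-4 (11); add 2.
Step 3: frontier [0-2 2, 0-8 13] → take 0-2 (2); add 0.
Step 4: frontier [0-5 1, 0-1 13, 0-3 17] → take 0-5 (1); add 5.
Step 5: frontier [0-1 13, 0-3 17, 5-6 5] → take 5-6 (5); add 6.
Step 6: frontier [0-1 13, 0-3 17, 3-6 11, 6-7 12] → take 3-6 (11); add 3.
Step 7: frontier [0-1 13, 3-7 16, 6-7 12] → take 6-7 (12); add 7.
Step 8: frontier [0-1 13] → take 0-1 (13); add 1.
Vertex order: 8, 4, 2, 0, 5, 6, 3, 7, 1. The 5th vertex is 5.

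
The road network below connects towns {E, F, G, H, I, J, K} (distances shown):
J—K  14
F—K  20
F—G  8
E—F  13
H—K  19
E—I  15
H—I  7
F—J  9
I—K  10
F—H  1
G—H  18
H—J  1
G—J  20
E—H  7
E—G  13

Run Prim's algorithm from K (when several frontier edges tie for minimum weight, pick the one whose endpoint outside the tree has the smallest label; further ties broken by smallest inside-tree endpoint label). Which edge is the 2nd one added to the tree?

Prim, starting at K.
Step 1: cheapest edge leaving the tree is I—K (10); add I.
Step 2: cheapest edge leaving the tree is H—I (7); add H.
Step 3: cheapest edge leaving the tree is F—H (1); add F.
Step 4: cheapest edge leaving the tree is H—J (1); add J.
Step 5: cheapest edge leaving the tree is E—H (7); add E.
Step 6: cheapest edge leaving the tree is F—G (8); add G.
The 2nd edge added is H—I.

H-I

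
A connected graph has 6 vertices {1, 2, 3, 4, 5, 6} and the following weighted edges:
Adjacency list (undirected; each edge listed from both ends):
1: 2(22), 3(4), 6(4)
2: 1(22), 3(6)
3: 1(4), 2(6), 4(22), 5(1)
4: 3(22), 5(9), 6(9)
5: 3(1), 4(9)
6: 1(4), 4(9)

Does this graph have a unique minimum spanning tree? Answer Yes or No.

Kruskal's algorithm — process edges by increasing weight (ties by edge label):
3—5 (1): add — endpoints in different components.
1—3 (4): add — endpoints in different components.
1—6 (4): add — endpoints in different components.
2—3 (6): add — endpoints in different components.
4—5 (9): add — endpoints in different components.
Non-tree edge 4—6 has weight 9, equal to the heaviest edge on its tree cycle — swapping gives another MST of the same weight. Not unique.

No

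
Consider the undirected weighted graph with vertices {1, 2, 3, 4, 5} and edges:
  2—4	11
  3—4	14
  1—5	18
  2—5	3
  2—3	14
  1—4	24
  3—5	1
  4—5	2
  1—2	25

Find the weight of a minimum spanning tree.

Sort edges by weight, then run Kruskal:
3—5 (1): add — endpoints in different components.
4—5 (2): add — endpoints in different components.
2—5 (3): add — endpoints in different components.
2—4 (11): skip — 2 and 4 already connected.
2—3 (14): skip — 2 and 3 already connected.
3—4 (14): skip — 3 and 4 already connected.
1—5 (18): add — endpoints in different components.
MST edges: 3—5, 4—5, 2—5, 1—5; total weight 1+2+3+18 = 24.

24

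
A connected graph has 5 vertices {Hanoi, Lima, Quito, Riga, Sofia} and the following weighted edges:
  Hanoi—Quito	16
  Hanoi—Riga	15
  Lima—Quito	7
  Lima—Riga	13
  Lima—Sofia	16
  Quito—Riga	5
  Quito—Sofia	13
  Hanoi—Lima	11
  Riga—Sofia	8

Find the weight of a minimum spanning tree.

Kruskal's algorithm — process edges by increasing weight (ties by edge label):
Quito—Riga (5): add — endpoints in different components.
Lima—Quito (7): add — endpoints in different components.
Riga—Sofia (8): add — endpoints in different components.
Hanoi—Lima (11): add — endpoints in different components.
MST edges: Quito—Riga, Lima—Quito, Riga—Sofia, Hanoi—Lima; total weight 5+7+8+11 = 31.

31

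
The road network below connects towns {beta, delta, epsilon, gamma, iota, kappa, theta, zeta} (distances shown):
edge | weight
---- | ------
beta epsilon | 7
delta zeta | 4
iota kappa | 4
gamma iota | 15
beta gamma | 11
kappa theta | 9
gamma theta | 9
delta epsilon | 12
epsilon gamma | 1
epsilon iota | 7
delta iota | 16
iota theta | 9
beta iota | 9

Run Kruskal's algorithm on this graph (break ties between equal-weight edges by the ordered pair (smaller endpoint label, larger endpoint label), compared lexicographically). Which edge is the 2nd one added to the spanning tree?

Sort edges by weight, then run Kruskal:
epsilon gamma (1): add — endpoints in different components.
delta zeta (4): add — endpoints in different components.
iota kappa (4): add — endpoints in different components.
beta epsilon (7): add — endpoints in different components.
epsilon iota (7): add — endpoints in different components.
beta iota (9): skip — beta and iota already connected.
gamma theta (9): add — endpoints in different components.
iota theta (9): skip — theta and iota already connected.
kappa theta (9): skip — kappa and theta already connected.
beta gamma (11): skip — gamma and beta already connected.
delta epsilon (12): add — endpoints in different components.
The 2nd edge added is delta zeta.

delta-zeta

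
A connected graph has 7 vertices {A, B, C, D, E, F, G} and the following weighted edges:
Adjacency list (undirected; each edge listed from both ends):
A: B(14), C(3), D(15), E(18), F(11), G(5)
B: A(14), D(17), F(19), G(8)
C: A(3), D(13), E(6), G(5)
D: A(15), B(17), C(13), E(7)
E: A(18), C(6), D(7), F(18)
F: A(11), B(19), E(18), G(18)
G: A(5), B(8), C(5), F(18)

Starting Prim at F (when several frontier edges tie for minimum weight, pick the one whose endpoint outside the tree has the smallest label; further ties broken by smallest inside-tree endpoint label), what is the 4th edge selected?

C-E

Grow the tree from F using Prim:
Step 1: cheapest edge leaving the tree is A-F (11); add A.
Step 2: cheapest edge leaving the tree is A-C (3); add C.
Step 3: cheapest edge leaving the tree is A-G (5); add G.
Step 4: cheapest edge leaving the tree is C-E (6); add E.
Step 5: cheapest edge leaving the tree is D-E (7); add D.
Step 6: cheapest edge leaving the tree is B-G (8); add B.
The 4th edge added is C-E.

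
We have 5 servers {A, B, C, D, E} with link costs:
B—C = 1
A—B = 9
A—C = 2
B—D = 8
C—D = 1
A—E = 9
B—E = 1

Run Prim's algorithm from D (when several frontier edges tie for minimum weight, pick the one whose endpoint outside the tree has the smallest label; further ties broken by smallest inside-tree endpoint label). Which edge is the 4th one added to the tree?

A-C

Prim's algorithm from D:
Step 1: frontier [C—D 1, B—D 8] → take C—D (1); add C.
Step 2: frontier [B—C 1, A—C 2, B—D 8] → take B—C (1); add B.
Step 3: frontier [B—E 1, A—B 9, A—C 2] → take B—E (1); add E.
Step 4: frontier [A—B 9, A—C 2, A—E 9] → take A—C (2); add A.
The 4th edge added is A—C.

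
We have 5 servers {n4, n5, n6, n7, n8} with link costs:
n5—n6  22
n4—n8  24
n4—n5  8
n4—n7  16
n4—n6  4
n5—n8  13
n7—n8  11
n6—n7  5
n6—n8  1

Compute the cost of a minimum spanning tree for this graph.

Grow the tree from n4 using Prim:
Step 1: cheapest edge leaving the tree is n4—n6 (4); add n6.
Step 2: cheapest edge leaving the tree is n6—n8 (1); add n8.
Step 3: cheapest edge leaving the tree is n6—n7 (5); add n7.
Step 4: cheapest edge leaving the tree is n4—n5 (8); add n5.
MST edges: n4—n6, n6—n8, n6—n7, n4—n5; total weight 4+1+5+8 = 18.

18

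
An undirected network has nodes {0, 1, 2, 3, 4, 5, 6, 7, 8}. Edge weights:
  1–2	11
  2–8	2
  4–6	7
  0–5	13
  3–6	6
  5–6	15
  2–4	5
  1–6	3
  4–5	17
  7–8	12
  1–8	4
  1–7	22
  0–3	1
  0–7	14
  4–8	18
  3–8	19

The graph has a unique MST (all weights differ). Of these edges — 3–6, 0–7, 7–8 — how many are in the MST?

Sort edges by weight, then run Kruskal:
0–3 (1): add — endpoints in different components.
2–8 (2): add — endpoints in different components.
1–6 (3): add — endpoints in different components.
1–8 (4): add — endpoints in different components.
2–4 (5): add — endpoints in different components.
3–6 (6): add — endpoints in different components.
4–6 (7): skip — 4 and 6 already connected.
1–2 (11): skip — 1 and 2 already connected.
7–8 (12): add — endpoints in different components.
0–5 (13): add — endpoints in different components.
MST edge set: {0–3, 2–8, 1–6, 1–8, 2–4, 3–6, 7–8, 0–5}.
Of the listed edges, {3–6, 7–8} are in the MST → 2.

2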